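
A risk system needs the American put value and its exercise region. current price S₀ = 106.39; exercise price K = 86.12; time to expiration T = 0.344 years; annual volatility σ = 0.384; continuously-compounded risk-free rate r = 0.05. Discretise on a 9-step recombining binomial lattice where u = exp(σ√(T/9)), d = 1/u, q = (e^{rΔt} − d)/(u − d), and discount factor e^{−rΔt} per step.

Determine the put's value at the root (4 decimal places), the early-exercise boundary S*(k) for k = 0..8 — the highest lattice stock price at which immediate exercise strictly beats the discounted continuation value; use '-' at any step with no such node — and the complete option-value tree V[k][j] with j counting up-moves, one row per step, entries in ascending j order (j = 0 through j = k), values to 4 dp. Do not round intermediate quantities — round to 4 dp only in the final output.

price = 1.6965
boundary = - - - - - - 67.8072 73.0937 78.7923
tree:
1.6965
2.6986 0.6764
4.2071 1.1637 0.1798
6.4015 1.9754 0.3368 0.0197
9.4559 3.2972 0.6288 0.0389 0.0000
13.4642 5.3864 1.1698 0.0771 0.0000 0.0000
18.3128 8.5492 2.1672 0.1526 0.0000 0.0000 0.0000
23.2170 13.0263 3.9959 0.3022 0.0000 0.0000 0.0000 0.0000
27.7665 18.3128 7.3277 0.5984 0.0000 0.0000 0.0000 0.0000 0.0000
31.9869 23.2170 13.0263 1.1847 0.0000 0.0000 0.0000 0.0000 0.0000 0.0000

params: Δt=0.03822 u=1.07796 d=0.92767 q=0.49397 e^(-rΔt)=0.99809
t_9 payoffs: 31.9869 23.2170 13.0263 1.1847 0.0000 0.0000 0.0000 0.0000 0.0000 0.0000
t_8: node(8,0) S=58.3535 payoff=27.7665 vs cont=27.6020 → 27.7665 [stop]  node(8,1) S=67.8072 payoff=18.3128 vs cont=18.1484 → 18.3128 [stop]  node(8,2) S=78.7923 payoff=7.3277 vs cont=7.1632 → 7.3277 [stop]  node(8,3) S=91.5572 payoff=0.0000 vs cont=0.5984 → 0.5984 [wait]  node(8,4) S=106.3900 payoff=0.0000 vs cont=0.0000 → 0.0000 [wait]  node(8,5) S=123.6258 payoff=0.0000 vs cont=0.0000 → 0.0000 [wait]  node(8,6) S=143.6540 payoff=0.0000 vs cont=0.0000 → 0.0000 [wait]  node(8,7) S=166.9268 payoff=0.0000 vs cont=0.0000 → 0.0000 [wait]  node(8,8) S=193.9699 payoff=0.0000 vs cont=0.0000 → 0.0000 [wait]  ⇒ S*(8)=78.7923
t_7: node(7,0) S=62.9030 payoff=23.2170 vs cont=23.0526 → 23.2170 [stop]  node(7,1) S=73.0937 payoff=13.0263 vs cont=12.8619 → 13.0263 [stop]  node(7,2) S=84.9353 payoff=1.1847 vs cont=3.9959 → 3.9959 [wait]  node(7,3) S=98.6953 payoff=0.0000 vs cont=0.3022 → 0.3022 [wait]  node(7,4) S=114.6846 payoff=0.0000 vs cont=0.0000 → 0.0000 [wait]  node(7,5) S=133.2642 payoff=0.0000 vs cont=0.0000 → 0.0000 [wait]  node(7,6) S=154.8538 payoff=0.0000 vs cont=0.0000 → 0.0000 [wait]  node(7,7) S=179.9410 payoff=0.0000 vs cont=0.0000 → 0.0000 [wait]  ⇒ S*(7)=73.0937
t_6: node(6,0) S=67.8072 payoff=18.3128 vs cont=18.1484 → 18.3128 [stop]  node(6,1) S=78.7923 payoff=7.3277 vs cont=8.5492 → 8.5492 [wait]  node(6,2) S=91.5572 payoff=0.0000 vs cont=2.1672 → 2.1672 [wait]  node(6,3) S=106.3900 payoff=0.0000 vs cont=0.1526 → 0.1526 [wait]  node(6,4) S=123.6258 payoff=0.0000 vs cont=0.0000 → 0.0000 [wait]  node(6,5) S=143.6540 payoff=0.0000 vs cont=0.0000 → 0.0000 [wait]  node(6,6) S=166.9268 payoff=0.0000 vs cont=0.0000 → 0.0000 [wait]  ⇒ S*(6)=67.8072
t_5: node(5,0) S=73.0937 payoff=13.0263 vs cont=13.4642 → 13.4642 [wait]  node(5,1) S=84.9353 payoff=1.1847 vs cont=5.3864 → 5.3864 [wait]  node(5,2) S=98.6953 payoff=0.0000 vs cont=1.1698 → 1.1698 [wait]  node(5,3) S=114.6846 payoff=0.0000 vs cont=0.0771 → 0.0771 [wait]  node(5,4) S=133.2642 payoff=0.0000 vs cont=0.0000 → 0.0000 [wait]  node(5,5) S=154.8538 payoff=0.0000 vs cont=0.0000 → 0.0000 [wait]  ⇒ S*(5)=-
t_4: node(4,0) S=78.7923 payoff=7.3277 vs cont=9.4559 → 9.4559 [wait]  node(4,1) S=91.5572 payoff=0.0000 vs cont=3.2972 → 3.2972 [wait]  node(4,2) S=106.3900 payoff=0.0000 vs cont=0.6288 → 0.6288 [wait]  node(4,3) S=123.6258 payoff=0.0000 vs cont=0.0389 → 0.0389 [wait]  node(4,4) S=143.6540 payoff=0.0000 vs cont=0.0000 → 0.0000 [wait]  ⇒ S*(4)=-
t_3: node(3,0) S=84.9353 payoff=1.1847 vs cont=6.4015 → 6.4015 [wait]  node(3,1) S=98.6953 payoff=0.0000 vs cont=1.9754 → 1.9754 [wait]  node(3,2) S=114.6846 payoff=0.0000 vs cont=0.3368 → 0.3368 [wait]  node(3,3) S=133.2642 payoff=0.0000 vs cont=0.0197 → 0.0197 [wait]  ⇒ S*(3)=-
t_2: node(2,0) S=91.5572 payoff=0.0000 vs cont=4.2071 → 4.2071 [wait]  node(2,1) S=106.3900 payoff=0.0000 vs cont=1.1637 → 1.1637 [wait]  node(2,2) S=123.6258 payoff=0.0000 vs cont=0.1798 → 0.1798 [wait]  ⇒ S*(2)=-
t_1: node(1,0) S=98.6953 payoff=0.0000 vs cont=2.6986 → 2.6986 [wait]  node(1,1) S=114.6846 payoff=0.0000 vs cont=0.6764 → 0.6764 [wait]  ⇒ S*(1)=-
t_0: node(0,0) S=106.3900 payoff=0.0000 vs cont=1.6965 → 1.6965 [wait]  ⇒ S*(0)=-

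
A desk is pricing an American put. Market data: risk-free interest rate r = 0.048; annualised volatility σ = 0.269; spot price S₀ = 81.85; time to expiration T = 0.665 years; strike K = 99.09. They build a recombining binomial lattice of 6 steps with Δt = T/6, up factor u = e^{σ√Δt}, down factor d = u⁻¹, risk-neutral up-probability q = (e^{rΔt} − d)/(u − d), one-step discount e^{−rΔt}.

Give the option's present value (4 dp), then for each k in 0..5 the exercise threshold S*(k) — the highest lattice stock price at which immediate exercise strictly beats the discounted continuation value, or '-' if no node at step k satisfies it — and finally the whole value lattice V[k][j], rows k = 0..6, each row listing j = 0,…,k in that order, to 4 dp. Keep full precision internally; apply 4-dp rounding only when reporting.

price = 17.8913
boundary = - 74.8386 68.4278 74.8386 81.8500 89.5183
tree:
17.8913
24.2514 11.9040
30.6622 17.4163 6.6769
36.5238 24.2514 10.9629 2.5855
41.8833 30.6622 17.2400 4.9834 0.2845
46.7838 36.5238 24.2514 9.5717 0.5807 0.0000
51.2644 41.8833 30.6622 17.2400 1.1850 0.0000 0.0000

Δt=0.11083, u=1.09369, d=0.91434, q=0.50737, disc=e^(-rΔt)=0.99469
k=6 terminal: V=max(K-S,0) → 51.2644 41.8833 30.6622 17.2400 1.1850 0.0000 0.0000
k=5: j=0 S=52.3062 intr=46.7838 cont=46.2580 V=46.7838[EX]; j=1 S=62.5662 intr=36.5238 cont=35.9981 V=36.5238[EX]; j=2 S=74.8386 intr=24.2514 cont=23.7256 V=24.2514[EX]; j=3 S=89.5183 intr=9.5717 cont=9.0460 V=9.5717[EX]; j=4 S=107.0774 intr=0.0000 cont=0.5807 V=0.5807[hold]; j=5 S=128.0807 intr=0.0000 cont=0.0000 V=0.0000[hold]  S*(5)=89.5183
k=4: j=0 S=57.2067 intr=41.8833 cont=41.3576 V=41.8833[EX]; j=1 S=68.4278 intr=30.6622 cont=30.1364 V=30.6622[EX]; j=2 S=81.8500 intr=17.2400 cont=16.7142 V=17.2400[EX]; j=3 S=97.9050 intr=1.1850 cont=4.9834 V=4.9834[hold]; j=4 S=117.1091 intr=0.0000 cont=0.2845 V=0.2845[hold]  S*(4)=81.8500
k=3: j=0 S=62.5662 intr=36.5238 cont=35.9981 V=36.5238[EX]; j=1 S=74.8386 intr=24.2514 cont=23.7256 V=24.2514[EX]; j=2 S=89.5183 intr=9.5717 cont=10.9629 V=10.9629[hold]; j=3 S=107.0774 intr=0.0000 cont=2.5855 V=2.5855[hold]  S*(3)=74.8386
k=2: j=0 S=68.4278 intr=30.6622 cont=30.1364 V=30.6622[EX]; j=1 S=81.8500 intr=17.2400 cont=17.4163 V=17.4163[hold]; j=2 S=97.9050 intr=1.1850 cont=6.6769 V=6.6769[hold]  S*(2)=68.4278
k=1: j=0 S=74.8386 intr=24.2514 cont=23.8146 V=24.2514[EX]; j=1 S=89.5183 intr=9.5717 cont=11.9040 V=11.9040[hold]  S*(1)=74.8386
k=0: j=0 S=81.8500 intr=17.2400 cont=17.8913 V=17.8913[hold]  S*(0)=-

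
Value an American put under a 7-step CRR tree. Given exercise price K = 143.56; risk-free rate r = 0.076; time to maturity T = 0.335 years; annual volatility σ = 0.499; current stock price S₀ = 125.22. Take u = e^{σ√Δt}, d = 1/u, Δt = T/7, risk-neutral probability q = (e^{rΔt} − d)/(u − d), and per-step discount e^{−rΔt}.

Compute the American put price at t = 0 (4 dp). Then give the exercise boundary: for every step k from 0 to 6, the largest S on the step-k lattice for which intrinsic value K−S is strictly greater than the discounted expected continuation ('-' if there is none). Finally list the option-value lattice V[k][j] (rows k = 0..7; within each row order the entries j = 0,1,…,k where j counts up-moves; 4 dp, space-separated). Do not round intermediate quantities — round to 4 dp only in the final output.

price = 24.4375
boundary = - - 100.6598 90.2501 100.6598 112.2703 125.2200
tree:
24.4375
32.9704 15.7166
42.9002 22.8557 8.3851
53.3099 32.0362 13.4475 3.1656
62.6432 42.9002 20.9398 5.7305 0.5131
71.0112 53.3099 31.2897 10.2972 1.0086 0.0000
78.5139 62.6432 42.9002 18.3400 1.9824 0.0000 0.0000
85.2407 71.0112 53.3099 31.2897 3.8967 0.0000 0.0000 0.0000

Δt=0.04786, u=1.11534, d=0.89658, q=0.48939, disc=e^(-rΔt)=0.99637
k=7 terminal: V=max(K-S,0) → 85.2407 71.0112 53.3099 31.2897 3.8967 0.0000 0.0000 0.0000
k=6: j=0 S=65.0461 intr=78.5139 cont=77.9927 V=78.5139[EX]; j=1 S=80.9168 intr=62.6432 cont=62.1220 V=62.6432[EX]; j=2 S=100.6598 intr=42.9002 cont=42.3790 V=42.9002[EX]; j=3 S=125.2200 intr=18.3400 cont=17.8188 V=18.3400[EX]; j=4 S=155.7726 intr=0.0000 cont=1.9824 V=1.9824[hold]; j=5 S=193.7798 intr=0.0000 cont=0.0000 V=0.0000[hold]; j=6 S=241.0605 intr=0.0000 cont=0.0000 V=0.0000[hold]  S*(6)=125.2200
k=5: j=0 S=72.5488 intr=71.0112 cont=70.4900 V=71.0112[EX]; j=1 S=90.2501 intr=53.3099 cont=52.7887 V=53.3099[EX]; j=2 S=112.2703 intr=31.2897 cont=30.7685 V=31.2897[EX]; j=3 S=139.6633 intr=3.8967 cont=10.2972 V=10.2972[hold]; j=4 S=173.7400 intr=0.0000 cont=1.0086 V=1.0086[hold]; j=5 S=216.1311 intr=0.0000 cont=0.0000 V=0.0000[hold]  S*(5)=112.2703
k=4: j=0 S=80.9168 intr=62.6432 cont=62.1220 V=62.6432[EX]; j=1 S=100.6598 intr=42.9002 cont=42.3790 V=42.9002[EX]; j=2 S=125.2200 intr=18.3400 cont=20.9398 V=20.9398[hold]; j=3 S=155.7726 intr=0.0000 cont=5.7305 V=5.7305[hold]; j=4 S=193.7798 intr=0.0000 cont=0.5131 V=0.5131[hold]  S*(4)=100.6598
k=3: j=0 S=90.2501 intr=53.3099 cont=52.7887 V=53.3099[EX]; j=1 S=112.2703 intr=31.2897 cont=32.0362 V=32.0362[hold]; j=2 S=139.6633 intr=3.8967 cont=13.4475 V=13.4475[hold]; j=3 S=173.7400 intr=0.0000 cont=3.1656 V=3.1656[hold]  S*(3)=90.2501
k=2: j=0 S=100.6598 intr=42.9002 cont=42.7430 V=42.9002[EX]; j=1 S=125.2200 intr=18.3400 cont=22.8557 V=22.8557[hold]; j=2 S=155.7726 intr=0.0000 cont=8.3851 V=8.3851[hold]  S*(2)=100.6598
k=1: j=0 S=112.2703 intr=31.2897 cont=32.9704 V=32.9704[hold]; j=1 S=139.6633 intr=3.8967 cont=15.7166 V=15.7166[hold]  S*(1)=-
k=0: j=0 S=125.2200 intr=18.3400 cont=24.4375 V=24.4375[hold]  S*(0)=-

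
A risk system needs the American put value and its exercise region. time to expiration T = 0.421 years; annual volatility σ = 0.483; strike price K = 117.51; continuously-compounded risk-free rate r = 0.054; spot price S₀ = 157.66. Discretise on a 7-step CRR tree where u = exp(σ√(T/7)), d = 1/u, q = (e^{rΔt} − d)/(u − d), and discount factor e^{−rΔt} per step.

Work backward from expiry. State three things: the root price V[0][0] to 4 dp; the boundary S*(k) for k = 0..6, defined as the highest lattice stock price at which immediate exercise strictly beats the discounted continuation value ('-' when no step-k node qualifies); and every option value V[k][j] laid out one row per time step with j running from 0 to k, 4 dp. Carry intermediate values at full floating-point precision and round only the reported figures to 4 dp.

Δt=0.06014, u=1.12575, d=0.88830, q=0.48412, disc=e^(-rΔt)=0.99676
k=7 terminal: V=max(K-S,0) → 48.7045 30.3117 7.0020 0.0000 0.0000 0.0000 0.0000 0.0000
k=6: j=0 S=77.4579 intr=40.0521 cont=39.6711 V=40.0521[EX]; j=1 S=98.1637 intr=19.3463 cont=18.9653 V=19.3463[EX]; j=2 S=124.4045 intr=0.0000 cont=3.6005 V=3.6005[hold]; j=3 S=157.6600 intr=0.0000 cont=0.0000 V=0.0000[hold]; j=4 S=199.8052 intr=0.0000 cont=0.0000 V=0.0000[hold]; j=5 S=253.2166 intr=0.0000 cont=0.0000 V=0.0000[hold]; j=6 S=320.9058 intr=0.0000 cont=0.0000 V=0.0000[hold]  S*(6)=98.1637
k=5: j=0 S=87.1983 intr=30.3117 cont=29.9306 V=30.3117[EX]; j=1 S=110.5080 intr=7.0020 cont=11.6854 V=11.6854[hold]; j=2 S=140.0486 intr=0.0000 cont=1.8514 V=1.8514[hold]; j=3 S=177.4860 intr=0.0000 cont=0.0000 V=0.0000[hold]; j=4 S=224.9311 intr=0.0000 cont=0.0000 V=0.0000[hold]; j=5 S=285.0591 intr=0.0000 cont=0.0000 V=0.0000[hold]  S*(5)=87.1983
k=4: j=0 S=98.1637 intr=19.3463 cont=21.2253 V=21.2253[hold]; j=1 S=124.4045 intr=0.0000 cont=6.9021 V=6.9021[hold]; j=2 S=157.6600 intr=0.0000 cont=0.9520 V=0.9520[hold]; j=3 S=199.8052 intr=0.0000 cont=0.0000 V=0.0000[hold]; j=4 S=253.2166 intr=0.0000 cont=0.0000 V=0.0000[hold]  S*(4)=-
k=3: j=0 S=110.5080 intr=7.0020 cont=14.2448 V=14.2448[hold]; j=1 S=140.0486 intr=0.0000 cont=4.0085 V=4.0085[hold]; j=2 S=177.4860 intr=0.0000 cont=0.4895 V=0.4895[hold]; j=3 S=224.9311 intr=0.0000 cont=0.0000 V=0.0000[hold]  S*(3)=-
k=2: j=0 S=124.4045 intr=0.0000 cont=9.2591 V=9.2591[hold]; j=1 S=157.6600 intr=0.0000 cont=2.2974 V=2.2974[hold]; j=2 S=199.8052 intr=0.0000 cont=0.2517 V=0.2517[hold]  S*(2)=-
k=1: j=0 S=140.0486 intr=0.0000 cont=5.8697 V=5.8697[hold]; j=1 S=177.4860 intr=0.0000 cont=1.3028 V=1.3028[hold]  S*(1)=-
k=0: j=0 S=157.6600 intr=0.0000 cont=3.6469 V=3.6469[hold]  S*(0)=-

price = 3.6469
boundary = - - - - - 87.1983 98.1637
tree:
3.6469
5.8697 1.3028
9.2591 2.2974 0.2517
14.2448 4.0085 0.4895 0.0000
21.2253 6.9021 0.9520 0.0000 0.0000
30.3117 11.6854 1.8514 0.0000 0.0000 0.0000
40.0521 19.3463 3.6005 0.0000 0.0000 0.0000 0.0000
48.7045 30.3117 7.0020 0.0000 0.0000 0.0000 0.0000 0.0000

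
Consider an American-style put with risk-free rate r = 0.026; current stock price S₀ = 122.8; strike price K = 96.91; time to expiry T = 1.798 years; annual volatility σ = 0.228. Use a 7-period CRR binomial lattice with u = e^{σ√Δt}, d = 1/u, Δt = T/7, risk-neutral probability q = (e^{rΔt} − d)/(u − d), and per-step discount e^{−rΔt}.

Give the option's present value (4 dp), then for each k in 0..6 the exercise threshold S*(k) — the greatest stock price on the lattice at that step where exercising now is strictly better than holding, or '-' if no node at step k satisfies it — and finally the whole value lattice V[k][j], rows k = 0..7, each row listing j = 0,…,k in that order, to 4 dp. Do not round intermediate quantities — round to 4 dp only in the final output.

params: Δt=0.25686 u=1.12249 d=0.89087 q=0.50007 e^(-rΔt)=0.99334
t_7 payoffs: 42.2197 28.0006 10.0847 0.0000 0.0000 0.0000 0.0000 0.0000
t_6: node(6,0) S=61.3896 payoff=35.5204 vs cont=34.8754 → 35.5204 [stop]  node(6,1) S=77.3504 payoff=19.5596 vs cont=18.9146 → 19.5596 [stop]  node(6,2) S=97.4609 payoff=0.0000 vs cont=5.0080 → 5.0080 [wait]  node(6,3) S=122.8000 payoff=0.0000 vs cont=0.0000 → 0.0000 [wait]  node(6,4) S=154.7271 payoff=0.0000 vs cont=0.0000 → 0.0000 [wait]  node(6,5) S=194.9549 payoff=0.0000 vs cont=0.0000 → 0.0000 [wait]  node(6,6) S=245.6417 payoff=0.0000 vs cont=0.0000 → 0.0000 [wait]  ⇒ S*(6)=77.3504
t_5: node(5,0) S=68.9094 payoff=28.0006 vs cont=27.3556 → 28.0006 [stop]  node(5,1) S=86.8253 payoff=10.0847 vs cont=12.2010 → 12.2010 [wait]  node(5,2) S=109.3993 payoff=0.0000 vs cont=2.4870 → 2.4870 [wait]  node(5,3) S=137.8422 payoff=0.0000 vs cont=0.0000 → 0.0000 [wait]  node(5,4) S=173.6802 payoff=0.0000 vs cont=0.0000 → 0.0000 [wait]  node(5,5) S=218.8357 payoff=0.0000 vs cont=0.0000 → 0.0000 [wait]  ⇒ S*(5)=68.9094
t_4: node(4,0) S=77.3504 payoff=19.5596 vs cont=19.9659 → 19.9659 [wait]  node(4,1) S=97.4609 payoff=0.0000 vs cont=7.2944 → 7.2944 [wait]  node(4,2) S=122.8000 payoff=0.0000 vs cont=1.2350 → 1.2350 [wait]  node(4,3) S=154.7271 payoff=0.0000 vs cont=0.0000 → 0.0000 [wait]  node(4,4) S=194.9549 payoff=0.0000 vs cont=0.0000 → 0.0000 [wait]  ⇒ S*(4)=-
t_3: node(3,0) S=86.8253 payoff=10.0847 vs cont=13.5385 → 13.5385 [wait]  node(3,1) S=109.3993 payoff=0.0000 vs cont=4.2359 → 4.2359 [wait]  node(3,2) S=137.8422 payoff=0.0000 vs cont=0.6133 → 0.6133 [wait]  node(3,3) S=173.6802 payoff=0.0000 vs cont=0.0000 → 0.0000 [wait]  ⇒ S*(3)=-
t_2: node(2,0) S=97.4609 payoff=0.0000 vs cont=8.8274 → 8.8274 [wait]  node(2,1) S=122.8000 payoff=0.0000 vs cont=2.4082 → 2.4082 [wait]  node(2,2) S=154.7271 payoff=0.0000 vs cont=0.3046 → 0.3046 [wait]  ⇒ S*(2)=-
t_1: node(1,0) S=109.3993 payoff=0.0000 vs cont=5.5799 → 5.5799 [wait]  node(1,1) S=137.8422 payoff=0.0000 vs cont=1.3472 → 1.3472 [wait]  ⇒ S*(1)=-
t_0: node(0,0) S=122.8000 payoff=0.0000 vs cont=3.4402 → 3.4402 [wait]  ⇒ S*(0)=-

price = 3.4402
boundary = - - - - - 68.9094 77.3504
tree:
3.4402
5.5799 1.3472
8.8274 2.4082 0.3046
13.5385 4.2359 0.6133 0.0000
19.9659 7.2944 1.2350 0.0000 0.0000
28.0006 12.2010 2.4870 0.0000 0.0000 0.0000
35.5204 19.5596 5.0080 0.0000 0.0000 0.0000 0.0000
42.2197 28.0006 10.0847 0.0000 0.0000 0.0000 0.0000 0.0000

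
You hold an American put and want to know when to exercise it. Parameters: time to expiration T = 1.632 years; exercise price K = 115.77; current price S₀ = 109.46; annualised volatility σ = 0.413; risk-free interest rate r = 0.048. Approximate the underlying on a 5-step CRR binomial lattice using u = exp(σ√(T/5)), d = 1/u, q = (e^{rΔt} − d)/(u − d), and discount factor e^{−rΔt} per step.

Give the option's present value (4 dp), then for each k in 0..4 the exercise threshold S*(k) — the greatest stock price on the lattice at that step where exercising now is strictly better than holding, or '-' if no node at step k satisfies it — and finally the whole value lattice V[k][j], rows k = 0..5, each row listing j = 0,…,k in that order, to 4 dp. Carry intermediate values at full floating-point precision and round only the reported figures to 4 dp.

price = 23.2850
boundary = - - 68.2825 53.9307 68.2825
tree:
23.2850
33.9311 12.2667
47.4875 20.0431 4.0605
61.8393 31.6542 7.8479 0.0000
73.1745 47.4875 15.1682 0.0000 0.0000
82.1273 61.8393 29.3165 0.0000 0.0000 0.0000

Δt=0.32640, u=1.26611, d=0.78982, q=0.47444, disc=e^(-rΔt)=0.98445
k=5 terminal: V=max(K-S,0) → 82.1273 61.8393 29.3165 0.0000 0.0000 0.0000
k=4: j=0 S=42.5955 intr=73.1745 cont=71.3749 V=73.1745[EX]; j=1 S=68.2825 intr=47.4875 cont=45.6878 V=47.4875[EX]; j=2 S=109.4600 intr=6.3100 cont=15.1682 V=15.1682[hold]; j=3 S=175.4694 intr=0.0000 cont=0.0000 V=0.0000[hold]; j=4 S=281.2856 intr=0.0000 cont=0.0000 V=0.0000[hold]  S*(4)=68.2825
k=3: j=0 S=53.9307 intr=61.8393 cont=60.0396 V=61.8393[EX]; j=1 S=86.4535 intr=29.3165 cont=31.6542 V=31.6542[hold]; j=2 S=138.5889 intr=0.0000 cont=7.8479 V=7.8479[hold]; j=3 S=222.1644 intr=0.0000 cont=0.0000 V=0.0000[hold]  S*(3)=53.9307
k=2: j=0 S=68.2825 intr=47.4875 cont=46.7797 V=47.4875[EX]; j=1 S=109.4600 intr=6.3100 cont=20.0431 V=20.0431[hold]; j=2 S=175.4694 intr=0.0000 cont=4.0605 V=4.0605[hold]  S*(2)=68.2825
k=1: j=0 S=86.4535 intr=29.3165 cont=33.9311 V=33.9311[hold]; j=1 S=138.5889 intr=0.0000 cont=12.2667 V=12.2667[hold]  S*(1)=-
k=0: j=0 S=109.4600 intr=6.3100 cont=23.2850 V=23.2850[hold]  S*(0)=-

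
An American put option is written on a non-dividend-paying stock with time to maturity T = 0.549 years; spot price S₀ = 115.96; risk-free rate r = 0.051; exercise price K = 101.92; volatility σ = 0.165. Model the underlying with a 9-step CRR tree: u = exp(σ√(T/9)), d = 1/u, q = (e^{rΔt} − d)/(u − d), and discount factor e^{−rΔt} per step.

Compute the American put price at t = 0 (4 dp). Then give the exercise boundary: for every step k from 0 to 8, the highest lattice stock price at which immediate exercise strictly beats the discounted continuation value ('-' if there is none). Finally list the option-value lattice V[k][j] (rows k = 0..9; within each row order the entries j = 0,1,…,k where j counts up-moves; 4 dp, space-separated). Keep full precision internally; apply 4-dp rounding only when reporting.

Δt=0.06100, u=1.04159, d=0.96007, q=0.52803, disc=e^(-rΔt)=0.99689
k=9 terminal: V=max(K-S,0) → 21.5631 14.7394 7.3363 0.0000 0.0000 0.0000 0.0000 0.0000 0.0000 0.0000
k=8: j=0 S=83.6992 intr=18.2208 cont=17.9042 V=18.2208[EX]; j=1 S=90.8067 intr=11.1133 cont=10.7967 V=11.1133[EX]; j=2 S=98.5178 intr=3.4022 cont=3.4517 V=3.4517[hold]; j=3 S=106.8837 intr=0.0000 cont=0.0000 V=0.0000[hold]; j=4 S=115.9600 intr=0.0000 cont=0.0000 V=0.0000[hold]; j=5 S=125.8070 intr=0.0000 cont=0.0000 V=0.0000[hold]; j=6 S=136.4903 intr=0.0000 cont=0.0000 V=0.0000[hold]; j=7 S=148.0807 intr=0.0000 cont=0.0000 V=0.0000[hold]; j=8 S=160.6553 intr=0.0000 cont=0.0000 V=0.0000[hold]  S*(8)=90.8067
k=7: j=0 S=87.1806 intr=14.7394 cont=14.4229 V=14.7394[EX]; j=1 S=94.5837 intr=7.3363 cont=7.0458 V=7.3363[EX]; j=2 S=102.6155 intr=0.0000 cont=1.6240 V=1.6240[hold]; j=3 S=111.3294 intr=0.0000 cont=0.0000 V=0.0000[hold]; j=4 S=120.7832 intr=0.0000 cont=0.0000 V=0.0000[hold]; j=5 S=131.0398 intr=0.0000 cont=0.0000 V=0.0000[hold]; j=6 S=142.1674 intr=0.0000 cont=0.0000 V=0.0000[hold]; j=7 S=154.2399 intr=0.0000 cont=0.0000 V=0.0000[hold]  S*(7)=94.5837
k=6: j=0 S=90.8067 intr=11.1133 cont=10.7967 V=11.1133[EX]; j=1 S=98.5178 intr=3.4022 cont=4.3066 V=4.3066[hold]; j=2 S=106.8837 intr=0.0000 cont=0.7641 V=0.7641[hold]; j=3 S=115.9600 intr=0.0000 cont=0.0000 V=0.0000[hold]; j=4 S=125.8070 intr=0.0000 cont=0.0000 V=0.0000[hold]; j=5 S=136.4903 intr=0.0000 cont=0.0000 V=0.0000[hold]; j=6 S=148.0807 intr=0.0000 cont=0.0000 V=0.0000[hold]  S*(6)=90.8067
k=5: j=0 S=94.5837 intr=7.3363 cont=7.4958 V=7.4958[hold]; j=1 S=102.6155 intr=0.0000 cont=2.4285 V=2.4285[hold]; j=2 S=111.3294 intr=0.0000 cont=0.3595 V=0.3595[hold]; j=3 S=120.7832 intr=0.0000 cont=0.0000 V=0.0000[hold]; j=4 S=131.0398 intr=0.0000 cont=0.0000 V=0.0000[hold]; j=5 S=142.1674 intr=0.0000 cont=0.0000 V=0.0000[hold]  S*(5)=-
k=4: j=0 S=98.5178 intr=3.4022 cont=4.8051 V=4.8051[hold]; j=1 S=106.8837 intr=0.0000 cont=1.3319 V=1.3319[hold]; j=2 S=115.9600 intr=0.0000 cont=0.1692 V=0.1692[hold]; j=3 S=125.8070 intr=0.0000 cont=0.0000 V=0.0000[hold]; j=4 S=136.4903 intr=0.0000 cont=0.0000 V=0.0000[hold]  S*(4)=-
k=3: j=0 S=102.6155 intr=0.0000 cont=2.9619 V=2.9619[hold]; j=1 S=111.3294 intr=0.0000 cont=0.7157 V=0.7157[hold]; j=2 S=120.7832 intr=0.0000 cont=0.0796 V=0.0796[hold]; j=3 S=131.0398 intr=0.0000 cont=0.0000 V=0.0000[hold]  S*(3)=-
k=2: j=0 S=106.8837 intr=0.0000 cont=1.7703 V=1.7703[hold]; j=1 S=115.9600 intr=0.0000 cont=0.3786 V=0.3786[hold]; j=2 S=125.8070 intr=0.0000 cont=0.0374 V=0.0374[hold]  S*(2)=-
k=1: j=0 S=111.3294 intr=0.0000 cont=1.0322 V=1.0322[hold]; j=1 S=120.7832 intr=0.0000 cont=0.1979 V=0.1979[hold]  S*(1)=-
k=0: j=0 S=115.9600 intr=0.0000 cont=0.5898 V=0.5898[hold]  S*(0)=-

price = 0.5898
boundary = - - - - - - 90.8067 94.5837 90.8067
tree:
0.5898
1.0322 0.1979
1.7703 0.3786 0.0374
2.9619 0.7157 0.0796 0.0000
4.8051 1.3319 0.1692 0.0000 0.0000
7.4958 2.4285 0.3595 0.0000 0.0000 0.0000
11.1133 4.3066 0.7641 0.0000 0.0000 0.0000 0.0000
14.7394 7.3363 1.6240 0.0000 0.0000 0.0000 0.0000 0.0000
18.2208 11.1133 3.4517 0.0000 0.0000 0.0000 0.0000 0.0000 0.0000
21.5631 14.7394 7.3363 0.0000 0.0000 0.0000 0.0000 0.0000 0.0000 0.0000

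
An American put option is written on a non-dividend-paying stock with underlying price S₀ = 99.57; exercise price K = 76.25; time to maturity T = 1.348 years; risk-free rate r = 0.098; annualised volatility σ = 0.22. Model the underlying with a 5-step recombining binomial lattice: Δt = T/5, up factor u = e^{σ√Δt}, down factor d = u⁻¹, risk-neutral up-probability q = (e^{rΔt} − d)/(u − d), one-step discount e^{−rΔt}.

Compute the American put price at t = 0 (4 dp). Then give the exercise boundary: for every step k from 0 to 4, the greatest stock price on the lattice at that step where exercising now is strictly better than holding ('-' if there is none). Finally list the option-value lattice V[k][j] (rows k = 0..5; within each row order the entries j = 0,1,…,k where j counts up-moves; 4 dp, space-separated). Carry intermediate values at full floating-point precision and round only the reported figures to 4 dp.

params: Δt=0.26960 u=1.12101 d=0.89205 q=0.58841 e^(-rΔt)=0.97393
t_5 payoffs: 20.0055 5.5696 0.0000 0.0000 0.0000 0.0000
t_4: node(4,0) S=63.0506 payoff=13.1994 vs cont=11.2111 → 13.1994 [stop]  node(4,1) S=79.2335 payoff=0.0000 vs cont=2.2326 → 2.2326 [wait]  node(4,2) S=99.5700 payoff=0.0000 vs cont=0.0000 → 0.0000 [wait]  node(4,3) S=125.1261 payoff=0.0000 vs cont=0.0000 → 0.0000 [wait]  node(4,4) S=157.2416 payoff=0.0000 vs cont=0.0000 → 0.0000 [wait]  ⇒ S*(4)=63.0506
t_3: node(3,0) S=70.6804 payoff=5.5696 vs cont=6.5705 → 6.5705 [wait]  node(3,1) S=88.8216 payoff=0.0000 vs cont=0.8950 → 0.8950 [wait]  node(3,2) S=111.6190 payoff=0.0000 vs cont=0.0000 → 0.0000 [wait]  node(3,3) S=140.2677 payoff=0.0000 vs cont=0.0000 → 0.0000 [wait]  ⇒ S*(3)=-
t_2: node(2,0) S=79.2335 payoff=0.0000 vs cont=3.1467 → 3.1467 [wait]  node(2,1) S=99.5700 payoff=0.0000 vs cont=0.3588 → 0.3588 [wait]  node(2,2) S=125.1261 payoff=0.0000 vs cont=0.0000 → 0.0000 [wait]  ⇒ S*(2)=-
t_1: node(1,0) S=88.8216 payoff=0.0000 vs cont=1.4670 → 1.4670 [wait]  node(1,1) S=111.6190 payoff=0.0000 vs cont=0.1438 → 0.1438 [wait]  ⇒ S*(1)=-
t_0: node(0,0) S=99.5700 payoff=0.0000 vs cont=0.6705 → 0.6705 [wait]  ⇒ S*(0)=-

price = 0.6705
boundary = - - - - 63.0506
tree:
0.6705
1.4670 0.1438
3.1467 0.3588 0.0000
6.5705 0.8950 0.0000 0.0000
13.1994 2.2326 0.0000 0.0000 0.0000
20.0055 5.5696 0.0000 0.0000 0.0000 0.0000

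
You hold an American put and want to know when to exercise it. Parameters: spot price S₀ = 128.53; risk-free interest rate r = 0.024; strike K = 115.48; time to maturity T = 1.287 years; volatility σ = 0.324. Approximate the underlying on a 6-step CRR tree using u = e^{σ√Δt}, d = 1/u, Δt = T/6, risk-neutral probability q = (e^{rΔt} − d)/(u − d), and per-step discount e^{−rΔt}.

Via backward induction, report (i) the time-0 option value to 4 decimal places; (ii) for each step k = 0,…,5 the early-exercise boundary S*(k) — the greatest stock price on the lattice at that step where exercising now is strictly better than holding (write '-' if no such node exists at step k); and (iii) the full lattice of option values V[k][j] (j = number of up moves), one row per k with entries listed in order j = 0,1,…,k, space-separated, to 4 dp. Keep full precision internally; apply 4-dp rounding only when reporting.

Δt=0.21450  u=1.16190  d=0.86066  q=0.47969  discount=0.99487
step 6 (expiry): payoffs max(K−S,0) = 63.2417 44.9576 20.2736 0.0000 0.0000 0.0000 0.0000
step 5: (k=5,j=0): S=60.6957, (K−S)⁺=54.7843, hold=54.1913 ⇒ V=54.7843 exercise | (k=5,j=1): S=81.9401, (K−S)⁺=33.5399, hold=32.9469 ⇒ V=33.5399 exercise | (k=5,j=2): S=110.6204, (K−S)⁺=4.8596, hold=10.4944 ⇒ V=10.4944 continue | (k=5,j=3): S=149.3392, (K−S)⁺=0.0000, hold=0.0000 ⇒ V=0.0000 continue | (k=5,j=4): S=201.6101, (K−S)⁺=0.0000, hold=0.0000 ⇒ V=0.0000 continue | (k=5,j=5): S=272.1767, (K−S)⁺=0.0000, hold=0.0000 ⇒ V=0.0000 continue  boundary S*=81.9401
step 4: (k=4,j=0): S=70.5224, (K−S)⁺=44.9576, hold=44.3646 ⇒ V=44.9576 exercise | (k=4,j=1): S=95.2064, (K−S)⁺=20.2736, hold=22.3698 ⇒ V=22.3698 continue | (k=4,j=2): S=128.5300, (K−S)⁺=0.0000, hold=5.4323 ⇒ V=5.4323 continue | (k=4,j=3): S=173.5174, (K−S)⁺=0.0000, hold=0.0000 ⇒ V=0.0000 continue | (k=4,j=4): S=234.2511, (K−S)⁺=0.0000, hold=0.0000 ⇒ V=0.0000 continue  boundary S*=70.5224
step 3: (k=3,j=0): S=81.9401, (K−S)⁺=33.5399, hold=33.9472 ⇒ V=33.9472 continue | (k=3,j=1): S=110.6204, (K−S)⁺=4.8596, hold=14.1719 ⇒ V=14.1719 continue | (k=3,j=2): S=149.3392, (K−S)⁺=0.0000, hold=2.8120 ⇒ V=2.8120 continue | (k=3,j=3): S=201.6101, (K−S)⁺=0.0000, hold=0.0000 ⇒ V=0.0000 continue  boundary S*=-
step 2: (k=2,j=0): S=95.2064, (K−S)⁺=20.2736, hold=24.3356 ⇒ V=24.3356 continue | (k=2,j=1): S=128.5300, (K−S)⁺=0.0000, hold=8.6779 ⇒ V=8.6779 continue | (k=2,j=2): S=173.5174, (K−S)⁺=0.0000, hold=1.4556 ⇒ V=1.4556 continue  boundary S*=-
step 1: (k=1,j=0): S=110.6204, (K−S)⁺=4.8596, hold=16.7384 ⇒ V=16.7384 continue | (k=1,j=1): S=149.3392, (K−S)⁺=0.0000, hold=5.1867 ⇒ V=5.1867 continue  boundary S*=-
step 0: (k=0,j=0): S=128.5300, (K−S)⁺=0.0000, hold=11.1397 ⇒ V=11.1397 continue  boundary S*=-

price = 11.1397
boundary = - - - - 70.5224 81.9401
tree:
11.1397
16.7384 5.1867
24.3356 8.6779 1.4556
33.9472 14.1719 2.8120 0.0000
44.9576 22.3698 5.4323 0.0000 0.0000
54.7843 33.5399 10.4944 0.0000 0.0000 0.0000
63.2417 44.9576 20.2736 0.0000 0.0000 0.0000 0.0000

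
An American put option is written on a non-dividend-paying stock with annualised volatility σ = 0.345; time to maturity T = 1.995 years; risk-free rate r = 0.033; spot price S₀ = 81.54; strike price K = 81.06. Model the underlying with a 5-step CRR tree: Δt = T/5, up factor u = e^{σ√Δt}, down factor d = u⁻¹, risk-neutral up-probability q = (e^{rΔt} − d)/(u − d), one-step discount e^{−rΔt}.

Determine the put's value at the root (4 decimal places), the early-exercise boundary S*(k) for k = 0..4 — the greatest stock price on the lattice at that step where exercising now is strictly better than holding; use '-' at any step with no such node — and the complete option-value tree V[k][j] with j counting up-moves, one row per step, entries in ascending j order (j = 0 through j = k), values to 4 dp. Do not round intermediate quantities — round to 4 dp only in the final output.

Δt=0.39900, u=1.24349, d=0.80419, q=0.47590, disc=e^(-rΔt)=0.98692
k=5 terminal: V=max(K-S,0) → 53.6345 38.6527 15.4866 0.0000 0.0000 0.0000
k=4: j=0 S=34.1034 intr=46.9566 cont=45.8963 V=46.9566[EX]; j=1 S=52.7332 intr=28.3268 cont=27.2665 V=28.3268[EX]; j=2 S=81.5400 intr=0.0000 cont=8.0103 V=8.0103[hold]; j=3 S=126.0832 intr=0.0000 cont=0.0000 V=0.0000[hold]; j=4 S=194.9593 intr=0.0000 cont=0.0000 V=0.0000[hold]  S*(4)=52.7332
k=3: j=0 S=42.4073 intr=38.6527 cont=37.5924 V=38.6527[EX]; j=1 S=65.5734 intr=15.4866 cont=18.4140 V=18.4140[hold]; j=2 S=101.3944 intr=0.0000 cont=4.1433 V=4.1433[hold]; j=3 S=156.7836 intr=0.0000 cont=0.0000 V=0.0000[hold]  S*(3)=42.4073
k=2: j=0 S=52.7332 intr=28.3268 cont=28.6414 V=28.6414[hold]; j=1 S=81.5400 intr=0.0000 cont=11.4705 V=11.4705[hold]; j=2 S=126.0832 intr=0.0000 cont=2.1431 V=2.1431[hold]  S*(2)=-
k=1: j=0 S=65.5734 intr=15.4866 cont=20.2019 V=20.2019[hold]; j=1 S=101.3944 intr=0.0000 cont=6.9396 V=6.9396[hold]  S*(1)=-
k=0: j=0 S=81.5400 intr=0.0000 cont=13.7086 V=13.7086[hold]  S*(0)=-

price = 13.7086
boundary = - - - 42.4073 52.7332
tree:
13.7086
20.2019 6.9396
28.6414 11.4705 2.1431
38.6527 18.4140 4.1433 0.0000
46.9566 28.3268 8.0103 0.0000 0.0000
53.6345 38.6527 15.4866 0.0000 0.0000 0.0000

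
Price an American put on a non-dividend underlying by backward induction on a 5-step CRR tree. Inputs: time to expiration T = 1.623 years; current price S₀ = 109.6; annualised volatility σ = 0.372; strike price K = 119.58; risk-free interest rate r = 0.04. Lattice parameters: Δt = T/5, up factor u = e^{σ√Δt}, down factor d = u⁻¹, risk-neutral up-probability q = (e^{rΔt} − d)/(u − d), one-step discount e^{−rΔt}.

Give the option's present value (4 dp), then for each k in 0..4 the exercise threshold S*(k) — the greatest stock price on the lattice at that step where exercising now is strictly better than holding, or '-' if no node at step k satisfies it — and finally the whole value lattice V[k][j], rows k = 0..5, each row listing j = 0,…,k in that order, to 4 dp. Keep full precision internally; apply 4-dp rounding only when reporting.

Δt=0.32460, u=1.23608, d=0.80901, q=0.47781, disc=e^(-rΔt)=0.98710
k=5 terminal: V=max(K-S,0) → 81.5974 61.5470 30.9123 0.0000 0.0000 0.0000
k=4: j=0 S=46.9493 intr=72.6307 cont=71.0881 V=72.6307[EX]; j=1 S=71.7332 intr=47.8468 cont=46.3042 V=47.8468[EX]; j=2 S=109.6000 intr=9.9800 cont=15.9338 V=15.9338[hold]; j=3 S=167.4562 intr=0.0000 cont=0.0000 V=0.0000[hold]; j=4 S=255.8537 intr=0.0000 cont=0.0000 V=0.0000[hold]  S*(4)=71.7332
k=3: j=0 S=58.0330 intr=61.5470 cont=60.0044 V=61.5470[EX]; j=1 S=88.6677 intr=30.9123 cont=32.1778 V=32.1778[hold]; j=2 S=135.4740 intr=0.0000 cont=8.2131 V=8.2131[hold]; j=3 S=206.9886 intr=0.0000 cont=0.0000 V=0.0000[hold]  S*(3)=58.0330
k=2: j=0 S=71.7332 intr=47.8468 cont=46.9011 V=47.8468[EX]; j=1 S=109.6000 intr=9.9800 cont=20.4598 V=20.4598[hold]; j=2 S=167.4562 intr=0.0000 cont=4.2334 V=4.2334[hold]  S*(2)=71.7332
k=1: j=0 S=88.6677 intr=30.9123 cont=34.3125 V=34.3125[hold]; j=1 S=135.4740 intr=0.0000 cont=12.5427 V=12.5427[hold]  S*(1)=-
k=0: j=0 S=109.6000 intr=9.9800 cont=23.6022 V=23.6022[hold]  S*(0)=-

price = 23.6022
boundary = - - 71.7332 58.0330 71.7332
tree:
23.6022
34.3125 12.5427
47.8468 20.4598 4.2334
61.5470 32.1778 8.2131 0.0000
72.6307 47.8468 15.9338 0.0000 0.0000
81.5974 61.5470 30.9123 0.0000 0.0000 0.0000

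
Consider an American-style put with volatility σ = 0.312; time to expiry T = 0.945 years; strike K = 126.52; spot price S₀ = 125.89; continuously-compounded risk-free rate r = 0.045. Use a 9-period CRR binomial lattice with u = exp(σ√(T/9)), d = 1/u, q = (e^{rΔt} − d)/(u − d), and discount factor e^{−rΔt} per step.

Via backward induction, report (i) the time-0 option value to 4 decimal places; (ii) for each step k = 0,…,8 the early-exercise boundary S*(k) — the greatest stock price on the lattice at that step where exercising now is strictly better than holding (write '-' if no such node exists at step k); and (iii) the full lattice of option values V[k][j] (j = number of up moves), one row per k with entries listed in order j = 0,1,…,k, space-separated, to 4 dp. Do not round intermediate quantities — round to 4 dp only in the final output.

Δt=0.10500  u=1.10639  d=0.90384  q=0.49813  discount=0.99529
step 9 (expiry): payoffs max(K−S,0) = 75.8410 64.4842 50.5825 33.5655 12.7352 0.0000 0.0000 0.0000 0.0000 0.0000
step 8: (k=8,j=0): S=56.0706, (K−S)⁺=70.4494, hold=69.8530 ⇒ V=70.4494 exercise | (k=8,j=1): S=68.6356, (K−S)⁺=57.8844, hold=57.2880 ⇒ V=57.8844 exercise | (k=8,j=2): S=84.0163, (K−S)⁺=42.5037, hold=41.9073 ⇒ V=42.5037 exercise | (k=8,j=3): S=102.8436, (K−S)⁺=23.6764, hold=23.0800 ⇒ V=23.6764 exercise | (k=8,j=4): S=125.8900, (K−S)⁺=0.6300, hold=6.3613 ⇒ V=6.3613 continue | (k=8,j=5): S=154.1009, (K−S)⁺=0.0000, hold=0.0000 ⇒ V=0.0000 continue | (k=8,j=6): S=188.6336, (K−S)⁺=0.0000, hold=0.0000 ⇒ V=0.0000 continue | (k=8,j=7): S=230.9049, (K−S)⁺=0.0000, hold=0.0000 ⇒ V=0.0000 continue | (k=8,j=8): S=282.6487, (K−S)⁺=0.0000, hold=0.0000 ⇒ V=0.0000 continue  boundary S*=102.8436
step 7: (k=7,j=0): S=62.0358, (K−S)⁺=64.4842, hold=63.8878 ⇒ V=64.4842 exercise | (k=7,j=1): S=75.9375, (K−S)⁺=50.5825, hold=49.9861 ⇒ V=50.5825 exercise | (k=7,j=2): S=92.9545, (K−S)⁺=33.5655, hold=32.9691 ⇒ V=33.5655 exercise | (k=7,j=3): S=113.7848, (K−S)⁺=12.7352, hold=14.9803 ⇒ V=14.9803 continue | (k=7,j=4): S=139.2830, (K−S)⁺=0.0000, hold=3.1775 ⇒ V=3.1775 continue | (k=7,j=5): S=170.4952, (K−S)⁺=0.0000, hold=0.0000 ⇒ V=0.0000 continue | (k=7,j=6): S=208.7018, (K−S)⁺=0.0000, hold=0.0000 ⇒ V=0.0000 continue | (k=7,j=7): S=255.4701, (K−S)⁺=0.0000, hold=0.0000 ⇒ V=0.0000 continue  boundary S*=92.9545
step 6: (k=6,j=0): S=68.6356, (K−S)⁺=57.8844, hold=57.2880 ⇒ V=57.8844 exercise | (k=6,j=1): S=84.0163, (K−S)⁺=42.5037, hold=41.9073 ⇒ V=42.5037 exercise | (k=6,j=2): S=102.8436, (K−S)⁺=23.6764, hold=24.1931 ⇒ V=24.1931 continue | (k=6,j=3): S=125.8900, (K−S)⁺=0.6300, hold=9.0580 ⇒ V=9.0580 continue | (k=6,j=4): S=154.1009, (K−S)⁺=0.0000, hold=1.5872 ⇒ V=1.5872 continue | (k=6,j=5): S=188.6336, (K−S)⁺=0.0000, hold=0.0000 ⇒ V=0.0000 continue | (k=6,j=6): S=230.9049, (K−S)⁺=0.0000, hold=0.0000 ⇒ V=0.0000 continue  boundary S*=84.0163
step 5: (k=5,j=0): S=75.9375, (K−S)⁺=50.5825, hold=49.9861 ⇒ V=50.5825 exercise | (k=5,j=1): S=92.9545, (K−S)⁺=33.5655, hold=33.2253 ⇒ V=33.5655 exercise | (k=5,j=2): S=113.7848, (K−S)⁺=12.7352, hold=16.5754 ⇒ V=16.5754 continue | (k=5,j=3): S=139.2830, (K−S)⁺=0.0000, hold=5.3114 ⇒ V=5.3114 continue | (k=5,j=4): S=170.4952, (K−S)⁺=0.0000, hold=0.7928 ⇒ V=0.7928 continue | (k=5,j=5): S=208.7018, (K−S)⁺=0.0000, hold=0.0000 ⇒ V=0.0000 continue  boundary S*=92.9545
step 4: (k=4,j=0): S=84.0163, (K−S)⁺=42.5037, hold=41.9073 ⇒ V=42.5037 exercise | (k=4,j=1): S=102.8436, (K−S)⁺=23.6764, hold=24.9839 ⇒ V=24.9839 continue | (k=4,j=2): S=125.8900, (K−S)⁺=0.6300, hold=10.9128 ⇒ V=10.9128 continue | (k=4,j=3): S=154.1009, (K−S)⁺=0.0000, hold=3.0461 ⇒ V=3.0461 continue | (k=4,j=4): S=188.6336, (K−S)⁺=0.0000, hold=0.3960 ⇒ V=0.3960 continue  boundary S*=84.0163
step 3: (k=3,j=0): S=92.9545, (K−S)⁺=33.5655, hold=33.6174 ⇒ V=33.6174 continue | (k=3,j=1): S=113.7848, (K−S)⁺=12.7352, hold=17.8899 ⇒ V=17.8899 continue | (k=3,j=2): S=139.2830, (K−S)⁺=0.0000, hold=6.9612 ⇒ V=6.9612 continue | (k=3,j=3): S=170.4952, (K−S)⁺=0.0000, hold=1.7179 ⇒ V=1.7179 continue  boundary S*=-
step 2: (k=2,j=0): S=102.8436, (K−S)⁺=23.6764, hold=25.6615 ⇒ V=25.6615 continue | (k=2,j=1): S=125.8900, (K−S)⁺=0.6300, hold=12.3873 ⇒ V=12.3873 continue | (k=2,j=2): S=154.1009, (K−S)⁺=0.0000, hold=4.3288 ⇒ V=4.3288 continue  boundary S*=-
step 1: (k=1,j=0): S=113.7848, (K−S)⁺=12.7352, hold=18.9594 ⇒ V=18.9594 continue | (k=1,j=1): S=139.2830, (K−S)⁺=0.0000, hold=8.3337 ⇒ V=8.3337 continue  boundary S*=-
step 0: (k=0,j=0): S=125.8900, (K−S)⁺=0.6300, hold=13.6020 ⇒ V=13.6020 continue  boundary S*=-

price = 13.6020
boundary = - - - - 84.0163 92.9545 84.0163 92.9545 102.8436
tree:
13.6020
18.9594 8.3337
25.6615 12.3873 4.3288
33.6174 17.8899 6.9612 1.7179
42.5037 24.9839 10.9128 3.0461 0.3960
50.5825 33.5655 16.5754 5.3114 0.7928 0.0000
57.8844 42.5037 24.1931 9.0580 1.5872 0.0000 0.0000
64.4842 50.5825 33.5655 14.9803 3.1775 0.0000 0.0000 0.0000
70.4494 57.8844 42.5037 23.6764 6.3613 0.0000 0.0000 0.0000 0.0000
75.8410 64.4842 50.5825 33.5655 12.7352 0.0000 0.0000 0.0000 0.0000 0.0000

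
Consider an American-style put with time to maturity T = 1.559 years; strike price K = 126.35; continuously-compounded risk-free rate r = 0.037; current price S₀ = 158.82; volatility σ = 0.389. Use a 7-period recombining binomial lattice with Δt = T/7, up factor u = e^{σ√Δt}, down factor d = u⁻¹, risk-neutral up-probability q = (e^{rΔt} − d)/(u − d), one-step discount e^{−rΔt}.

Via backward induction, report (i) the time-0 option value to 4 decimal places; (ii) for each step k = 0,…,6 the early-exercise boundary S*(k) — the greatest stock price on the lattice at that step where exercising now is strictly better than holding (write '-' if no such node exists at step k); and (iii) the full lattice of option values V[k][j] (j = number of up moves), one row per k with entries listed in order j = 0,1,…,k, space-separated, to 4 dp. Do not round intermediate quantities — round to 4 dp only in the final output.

price = 11.3438
boundary = - - - - 76.2071 91.5636 76.2071
tree:
11.3438
17.2974 5.0036
25.6324 8.4459 1.3107
36.6575 13.9718 2.5251 0.0000
50.1429 22.4869 4.8648 0.0000 0.0000
62.9239 34.7864 9.3723 0.0000 0.0000 0.0000
73.5614 50.1429 18.0563 0.0000 0.0000 0.0000 0.0000
82.4148 62.9239 34.7864 0.0000 0.0000 0.0000 0.0000 0.0000

Δt=0.22271, u=1.20151, d=0.83229, q=0.47664, disc=e^(-rΔt)=0.99179
k=7 terminal: V=max(K-S,0) → 82.4148 62.9239 34.7864 0.0000 0.0000 0.0000 0.0000 0.0000
k=6: j=0 S=52.7886 intr=73.5614 cont=72.5245 V=73.5614[EX]; j=1 S=76.2071 intr=50.1429 cont=49.1060 V=50.1429[EX]; j=2 S=110.0146 intr=16.3354 cont=18.0563 V=18.0563[hold]; j=3 S=158.8200 intr=0.0000 cont=0.0000 V=0.0000[hold]; j=4 S=229.2768 intr=0.0000 cont=0.0000 V=0.0000[hold]; j=5 S=330.9901 intr=0.0000 cont=0.0000 V=0.0000[hold]; j=6 S=477.8262 intr=0.0000 cont=0.0000 V=0.0000[hold]  S*(6)=76.2071
k=5: j=0 S=63.4261 intr=62.9239 cont=61.8870 V=62.9239[EX]; j=1 S=91.5636 intr=34.7864 cont=34.5630 V=34.7864[EX]; j=2 S=132.1836 intr=0.0000 cont=9.3723 V=9.3723[hold]; j=3 S=190.8239 intr=0.0000 cont=0.0000 V=0.0000[hold]; j=4 S=275.4784 intr=0.0000 cont=0.0000 V=0.0000[hold]; j=5 S=397.6880 intr=0.0000 cont=0.0000 V=0.0000[hold]  S*(5)=91.5636
k=4: j=0 S=76.2071 intr=50.1429 cont=49.1060 V=50.1429[EX]; j=1 S=110.0146 intr=16.3354 cont=22.4869 V=22.4869[hold]; j=2 S=158.8200 intr=0.0000 cont=4.8648 V=4.8648[hold]; j=3 S=229.2768 intr=0.0000 cont=0.0000 V=0.0000[hold]; j=4 S=330.9901 intr=0.0000 cont=0.0000 V=0.0000[hold]  S*(4)=76.2071
k=3: j=0 S=91.5636 intr=34.7864 cont=36.6575 V=36.6575[hold]; j=1 S=132.1836 intr=0.0000 cont=13.9718 V=13.9718[hold]; j=2 S=190.8239 intr=0.0000 cont=2.5251 V=2.5251[hold]; j=3 S=275.4784 intr=0.0000 cont=0.0000 V=0.0000[hold]  S*(3)=-
k=2: j=0 S=110.0146 intr=16.3354 cont=25.6324 V=25.6324[hold]; j=1 S=158.8200 intr=0.0000 cont=8.4459 V=8.4459[hold]; j=2 S=229.2768 intr=0.0000 cont=1.3107 V=1.3107[hold]  S*(2)=-
k=1: j=0 S=132.1836 intr=0.0000 cont=17.2974 V=17.2974[hold]; j=1 S=190.8239 intr=0.0000 cont=5.0036 V=5.0036[hold]  S*(1)=-
k=0: j=0 S=158.8200 intr=0.0000 cont=11.3438 V=11.3438[hold]  S*(0)=-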